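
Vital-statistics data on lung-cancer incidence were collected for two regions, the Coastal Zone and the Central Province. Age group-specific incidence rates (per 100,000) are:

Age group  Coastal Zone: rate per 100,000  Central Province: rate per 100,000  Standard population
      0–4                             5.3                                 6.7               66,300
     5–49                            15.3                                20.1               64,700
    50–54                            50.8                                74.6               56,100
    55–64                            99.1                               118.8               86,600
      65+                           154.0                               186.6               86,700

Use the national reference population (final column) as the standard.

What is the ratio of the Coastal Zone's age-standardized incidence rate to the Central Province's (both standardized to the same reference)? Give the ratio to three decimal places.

Standard total = 360,400; weights = 0.1840, 0.1795, 0.1557, 0.2403, 0.2406.
The Coastal Zone: 0.1840×5.3 + 0.1795×15.3 + 0.1557×50.8 + 0.2403×99.1 + 0.2406×154.0 = 72.4890 per 100,000.
The Central Province: 0.1840×6.7 + 0.1795×20.1 + 0.1557×74.6 + 0.2403×118.8 + 0.2406×186.6 = 89.8891 per 100,000.
Ratio = 72.4890 ÷ 89.8891 = 0.80643.

0.806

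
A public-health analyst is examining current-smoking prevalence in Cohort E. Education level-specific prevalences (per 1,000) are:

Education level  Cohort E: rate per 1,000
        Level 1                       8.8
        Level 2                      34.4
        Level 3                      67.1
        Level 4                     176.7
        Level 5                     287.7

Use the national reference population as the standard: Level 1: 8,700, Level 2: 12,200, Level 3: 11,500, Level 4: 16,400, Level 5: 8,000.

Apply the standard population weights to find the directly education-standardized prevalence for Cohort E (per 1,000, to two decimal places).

113.86

Standard total = 56,800; weights = 0.1532, 0.2148, 0.2025, 0.2887, 0.1408.
Standardized rate: 0.1532×8.8 + 0.2148×34.4 + 0.2025×67.1 + 0.2887×176.7 + 0.1408×287.7 = 113.8621 per 1,000.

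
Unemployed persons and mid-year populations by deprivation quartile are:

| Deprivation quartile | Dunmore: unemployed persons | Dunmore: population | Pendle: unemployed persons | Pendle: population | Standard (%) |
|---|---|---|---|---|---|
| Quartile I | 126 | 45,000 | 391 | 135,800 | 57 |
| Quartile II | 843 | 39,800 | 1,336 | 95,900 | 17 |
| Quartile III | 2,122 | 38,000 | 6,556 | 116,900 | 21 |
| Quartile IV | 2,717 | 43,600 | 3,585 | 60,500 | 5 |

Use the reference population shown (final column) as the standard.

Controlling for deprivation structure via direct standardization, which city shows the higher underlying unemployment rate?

Dunmore

Deprivation-specific rates per 1,000 for Dunmore: 2.800, 21.181, 55.842, 62.317.
For Pendle: 2.879, 13.931, 56.082, 59.256.
Standard weights: 0.57, 0.17, 0.21, 0.05.
Dunmore: 0.5700×2.800 + 0.1700×21.181 + 0.2100×55.842 + 0.0500×62.317 = 20.0394 per 1,000.
Pendle: 0.5700×2.879 + 0.1700×13.931 + 0.2100×56.082 + 0.0500×59.256 = 18.7495 per 1,000.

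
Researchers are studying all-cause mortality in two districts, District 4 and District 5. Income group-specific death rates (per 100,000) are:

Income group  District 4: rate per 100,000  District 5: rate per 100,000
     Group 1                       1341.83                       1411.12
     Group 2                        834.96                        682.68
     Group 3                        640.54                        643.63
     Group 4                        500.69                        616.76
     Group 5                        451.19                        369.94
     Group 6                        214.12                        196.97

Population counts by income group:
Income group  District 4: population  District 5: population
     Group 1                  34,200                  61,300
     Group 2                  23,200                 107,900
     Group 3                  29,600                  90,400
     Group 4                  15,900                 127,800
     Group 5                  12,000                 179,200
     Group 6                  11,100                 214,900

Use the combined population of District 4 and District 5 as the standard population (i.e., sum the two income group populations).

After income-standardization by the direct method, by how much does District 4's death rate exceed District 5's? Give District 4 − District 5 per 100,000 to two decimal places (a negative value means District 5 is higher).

17.31

Combined standard total = 907,500; weights = 0.1052, 0.1445, 0.1322, 0.1583, 0.2107, 0.2490.
District 4: 0.1052×1341.83 + 0.1445×834.96 + 0.1322×640.54 + 0.1583×500.69 + 0.2107×451.19 + 0.2490×214.12 = 574.1935 per 100,000.
District 5: 0.1052×1411.12 + 0.1445×682.68 + 0.1322×643.63 + 0.1583×616.76 + 0.2107×369.94 + 0.2490×196.97 = 556.8849 per 100,000.
Difference = 574.1935 − 556.8849 = 17.3086.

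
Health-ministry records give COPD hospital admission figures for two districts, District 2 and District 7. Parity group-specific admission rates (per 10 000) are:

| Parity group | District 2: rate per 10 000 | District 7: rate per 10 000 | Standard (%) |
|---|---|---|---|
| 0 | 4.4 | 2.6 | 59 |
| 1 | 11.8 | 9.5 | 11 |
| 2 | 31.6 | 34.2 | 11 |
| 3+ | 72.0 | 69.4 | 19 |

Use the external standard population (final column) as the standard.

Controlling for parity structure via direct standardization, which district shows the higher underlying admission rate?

District 2

Standard weights: 0.59, 0.11, 0.11, 0.19.
District 2: 0.5900×4.4 + 0.1100×11.8 + 0.1100×31.6 + 0.1900×72.0 = 21.0500 per 10 000.
District 7: 0.5900×2.6 + 0.1100×9.5 + 0.1100×34.2 + 0.1900×69.4 = 19.5270 per 10 000.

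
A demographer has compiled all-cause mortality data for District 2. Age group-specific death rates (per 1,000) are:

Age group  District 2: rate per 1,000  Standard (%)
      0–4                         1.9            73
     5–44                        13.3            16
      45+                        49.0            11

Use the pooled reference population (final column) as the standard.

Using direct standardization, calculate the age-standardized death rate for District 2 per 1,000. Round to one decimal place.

Standard weights: 0.73, 0.16, 0.11.
Standardized rate: 0.7300×1.9 + 0.1600×13.3 + 0.1100×49.0 = 8.9050 per 1,000.

8.9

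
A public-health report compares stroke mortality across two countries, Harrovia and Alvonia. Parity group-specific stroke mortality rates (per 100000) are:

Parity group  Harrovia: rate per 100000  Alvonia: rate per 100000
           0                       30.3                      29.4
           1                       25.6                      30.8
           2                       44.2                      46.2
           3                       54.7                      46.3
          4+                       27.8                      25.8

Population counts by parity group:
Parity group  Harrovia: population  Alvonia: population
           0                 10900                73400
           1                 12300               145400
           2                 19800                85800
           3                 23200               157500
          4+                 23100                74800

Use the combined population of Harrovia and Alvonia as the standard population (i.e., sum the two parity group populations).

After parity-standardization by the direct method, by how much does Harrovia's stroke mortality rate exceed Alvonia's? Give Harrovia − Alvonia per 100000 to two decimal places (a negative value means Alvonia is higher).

Combined standard total = 626200; weights = 0.1346, 0.2518, 0.1686, 0.2886, 0.1563.
Harrovia: 0.1346×30.3 + 0.2518×25.6 + 0.1686×44.2 + 0.2886×54.7 + 0.1563×27.8 = 38.1106 per 100000.
Alvonia: 0.1346×29.4 + 0.2518×30.8 + 0.1686×46.2 + 0.2886×46.3 + 0.1563×25.8 = 36.8996 per 100000.
Difference = 38.1106 − 36.8996 = 1.2110.

1.21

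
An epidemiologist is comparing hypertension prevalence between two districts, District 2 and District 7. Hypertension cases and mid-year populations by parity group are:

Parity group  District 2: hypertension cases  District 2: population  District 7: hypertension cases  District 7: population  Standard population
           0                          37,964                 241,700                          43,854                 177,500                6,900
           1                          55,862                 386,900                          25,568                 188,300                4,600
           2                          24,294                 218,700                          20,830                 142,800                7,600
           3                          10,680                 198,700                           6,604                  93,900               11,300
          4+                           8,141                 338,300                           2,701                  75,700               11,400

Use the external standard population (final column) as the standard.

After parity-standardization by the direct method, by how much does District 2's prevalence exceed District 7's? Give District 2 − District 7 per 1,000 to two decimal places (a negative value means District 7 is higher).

-27.88

Parity-specific rates per 1,000 for District 2: 157.071, 144.384, 111.084, 53.749, 24.064.
For District 7: 247.065, 135.783, 145.868, 70.330, 35.680.
Standard total = 41,800; weights = 0.1651, 0.1100, 0.1818, 0.2703, 0.2727.
District 2: 0.1651×157.071 + 0.1100×144.384 + 0.1818×111.084 + 0.2703×53.749 + 0.2727×24.064 = 83.1074 per 1,000.
District 7: 0.1651×247.065 + 0.1100×135.783 + 0.1818×145.868 + 0.2703×70.330 + 0.2727×35.680 = 110.9913 per 1,000.
Difference = 83.1074 − 110.9913 = -27.8839.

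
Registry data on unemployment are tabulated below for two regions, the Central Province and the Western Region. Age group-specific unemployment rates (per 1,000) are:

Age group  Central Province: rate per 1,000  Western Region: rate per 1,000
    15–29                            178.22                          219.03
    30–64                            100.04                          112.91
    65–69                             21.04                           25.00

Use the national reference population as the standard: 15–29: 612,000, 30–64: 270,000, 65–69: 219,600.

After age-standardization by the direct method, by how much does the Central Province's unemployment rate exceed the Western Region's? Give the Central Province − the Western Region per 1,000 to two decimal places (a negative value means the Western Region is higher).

-26.62

Standard total = 1,101,600; weights = 0.5556, 0.2451, 0.1993.
The Central Province: 0.5556×178.22 + 0.2451×100.04 + 0.1993×21.04 = 127.7250 per 1,000.
The Western Region: 0.5556×219.03 + 0.2451×112.91 + 0.1993×25.00 = 154.3410 per 1,000.
Difference = 127.7250 − 154.3410 = -26.6160.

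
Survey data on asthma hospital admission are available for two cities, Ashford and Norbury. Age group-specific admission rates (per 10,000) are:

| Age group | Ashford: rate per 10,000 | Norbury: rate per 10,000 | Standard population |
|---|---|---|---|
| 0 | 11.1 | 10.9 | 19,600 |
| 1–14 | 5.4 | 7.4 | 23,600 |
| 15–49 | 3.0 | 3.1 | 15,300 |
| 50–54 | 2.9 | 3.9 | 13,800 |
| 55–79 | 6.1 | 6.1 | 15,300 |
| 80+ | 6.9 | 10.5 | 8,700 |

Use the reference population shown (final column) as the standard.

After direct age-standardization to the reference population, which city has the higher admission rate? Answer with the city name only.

Norbury

Standard total = 96,300; weights = 0.2035, 0.2451, 0.1589, 0.1433, 0.1589, 0.0903.
Ashford: 0.2035×11.1 + 0.2451×5.4 + 0.1589×3.0 + 0.1433×2.9 + 0.1589×6.1 + 0.0903×6.9 = 6.0673 per 10,000.
Norbury: 0.2035×10.9 + 0.2451×7.4 + 0.1589×3.1 + 0.1433×3.9 + 0.1589×6.1 + 0.0903×10.5 = 7.0011 per 10,000.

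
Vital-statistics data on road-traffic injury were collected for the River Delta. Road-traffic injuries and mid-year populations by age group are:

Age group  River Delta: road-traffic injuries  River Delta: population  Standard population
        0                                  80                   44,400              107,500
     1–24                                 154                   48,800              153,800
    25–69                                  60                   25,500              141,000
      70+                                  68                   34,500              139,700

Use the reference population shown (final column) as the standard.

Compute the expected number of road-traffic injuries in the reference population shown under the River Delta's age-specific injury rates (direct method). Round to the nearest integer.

1286

Age-specific rates per 100,000 for the River Delta: 180.18, 315.57, 235.29, 197.10.
Expected road-traffic injuries = Σ (standard pop × age-specific rate ÷ 100,000)
= 107,500×180.18/100,000 + 153,800×315.57/100,000 + 141,000×235.29/100,000 + 139,700×197.10/100,000
= 193.69 + 485.35 + 331.76 + 275.35 = 1286.16.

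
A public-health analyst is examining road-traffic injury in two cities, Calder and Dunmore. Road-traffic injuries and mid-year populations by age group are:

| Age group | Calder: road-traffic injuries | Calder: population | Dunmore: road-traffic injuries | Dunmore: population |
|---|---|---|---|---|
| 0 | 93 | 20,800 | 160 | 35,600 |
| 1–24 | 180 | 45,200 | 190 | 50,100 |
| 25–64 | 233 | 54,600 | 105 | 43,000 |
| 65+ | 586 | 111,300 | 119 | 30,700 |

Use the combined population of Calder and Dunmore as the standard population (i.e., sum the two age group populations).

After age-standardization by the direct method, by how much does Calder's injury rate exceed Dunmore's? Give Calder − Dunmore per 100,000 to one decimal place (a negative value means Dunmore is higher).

100.2

Age-specific rates per 100,000 for Calder: 447.12, 398.23, 426.74, 526.50.
For Dunmore: 449.44, 379.24, 244.19, 387.62.
Combined standard total = 391,300; weights = 0.1441, 0.2435, 0.2494, 0.3629.
Calder: 0.1441×447.12 + 0.2435×398.23 + 0.2494×426.74 + 0.3629×526.50 = 458.9373 per 100,000.
Dunmore: 0.1441×449.44 + 0.2435×379.24 + 0.2494×244.19 + 0.3629×387.62 = 358.7144 per 100,000.
Difference = 458.9373 − 358.7144 = 100.2229.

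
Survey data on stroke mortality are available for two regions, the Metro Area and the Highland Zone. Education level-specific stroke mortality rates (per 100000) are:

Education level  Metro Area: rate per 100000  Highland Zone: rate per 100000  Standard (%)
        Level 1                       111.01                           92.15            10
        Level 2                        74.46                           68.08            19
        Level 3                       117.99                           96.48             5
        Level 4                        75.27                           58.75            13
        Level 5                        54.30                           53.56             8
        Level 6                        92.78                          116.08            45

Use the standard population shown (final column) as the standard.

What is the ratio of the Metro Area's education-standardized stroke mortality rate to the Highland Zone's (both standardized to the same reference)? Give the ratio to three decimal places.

0.955

Standard weights: 0.10, 0.19, 0.05, 0.13, 0.08, 0.45.
The Metro Area: 0.1000×111.01 + 0.1900×74.46 + 0.0500×117.99 + 0.1300×75.27 + 0.0800×54.30 + 0.4500×92.78 = 87.0280 per 100000.
The Highland Zone: 0.1000×92.15 + 0.1900×68.08 + 0.0500×96.48 + 0.1300×58.75 + 0.0800×53.56 + 0.4500×116.08 = 91.1325 per 100000.
Ratio = 87.0280 ÷ 91.1325 = 0.95496.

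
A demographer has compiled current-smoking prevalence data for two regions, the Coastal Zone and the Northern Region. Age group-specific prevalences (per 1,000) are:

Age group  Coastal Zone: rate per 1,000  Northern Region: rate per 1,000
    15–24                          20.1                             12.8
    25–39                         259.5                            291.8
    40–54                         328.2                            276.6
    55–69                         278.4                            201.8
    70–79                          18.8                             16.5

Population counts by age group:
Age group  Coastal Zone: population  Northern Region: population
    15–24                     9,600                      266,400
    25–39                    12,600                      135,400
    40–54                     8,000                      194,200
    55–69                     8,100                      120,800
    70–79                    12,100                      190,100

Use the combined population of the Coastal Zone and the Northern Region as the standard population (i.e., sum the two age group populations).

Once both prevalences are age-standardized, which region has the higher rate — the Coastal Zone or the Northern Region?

Coastal Zone

Combined standard total = 957,300; weights = 0.2883, 0.1546, 0.2112, 0.1346, 0.2112.
The Coastal Zone: 0.2883×20.1 + 0.1546×259.5 + 0.2112×328.2 + 0.1346×278.4 + 0.2112×18.8 = 156.6936 per 1,000.
The Northern Region: 0.2883×12.8 + 0.1546×291.8 + 0.2112×276.6 + 0.1346×201.8 + 0.2112×16.5 = 137.8837 per 1,000.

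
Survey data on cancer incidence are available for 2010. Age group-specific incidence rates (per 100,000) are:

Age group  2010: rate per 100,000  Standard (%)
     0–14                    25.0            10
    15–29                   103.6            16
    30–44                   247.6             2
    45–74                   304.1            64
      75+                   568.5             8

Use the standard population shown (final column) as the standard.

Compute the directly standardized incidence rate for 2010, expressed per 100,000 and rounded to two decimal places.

264.13

Standard weights: 0.10, 0.16, 0.02, 0.64, 0.08.
Standardized rate: 0.1000×25.0 + 0.1600×103.6 + 0.0200×247.6 + 0.6400×304.1 + 0.0800×568.5 = 264.1320 per 100,000.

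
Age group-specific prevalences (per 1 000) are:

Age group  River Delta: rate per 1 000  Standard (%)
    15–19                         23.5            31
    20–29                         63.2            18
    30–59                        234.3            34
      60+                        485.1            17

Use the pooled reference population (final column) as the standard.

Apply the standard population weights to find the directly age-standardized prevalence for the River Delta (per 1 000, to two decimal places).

180.79

Standard weights: 0.31, 0.18, 0.34, 0.17.
Standardized rate: 0.3100×23.5 + 0.1800×63.2 + 0.3400×234.3 + 0.1700×485.1 = 180.7900 per 1 000.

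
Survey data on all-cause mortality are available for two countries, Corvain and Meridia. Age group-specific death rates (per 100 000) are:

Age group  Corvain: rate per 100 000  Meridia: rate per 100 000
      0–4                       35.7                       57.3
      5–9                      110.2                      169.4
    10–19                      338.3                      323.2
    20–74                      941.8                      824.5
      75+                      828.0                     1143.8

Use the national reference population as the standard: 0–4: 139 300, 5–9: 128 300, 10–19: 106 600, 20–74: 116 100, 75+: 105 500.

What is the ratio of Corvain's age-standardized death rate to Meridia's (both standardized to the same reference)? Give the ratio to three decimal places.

0.898

Standard total = 595 800; weights = 0.2338, 0.2153, 0.1789, 0.1949, 0.1771.
Corvain: 0.2338×35.7 + 0.2153×110.2 + 0.1789×338.3 + 0.1949×941.8 + 0.1771×828.0 = 422.7449 per 100 000.
Meridia: 0.2338×57.3 + 0.2153×169.4 + 0.1789×323.2 + 0.1949×824.5 + 0.1771×1143.8 = 470.9036 per 100 000.
Ratio = 422.7449 ÷ 470.9036 = 0.89773.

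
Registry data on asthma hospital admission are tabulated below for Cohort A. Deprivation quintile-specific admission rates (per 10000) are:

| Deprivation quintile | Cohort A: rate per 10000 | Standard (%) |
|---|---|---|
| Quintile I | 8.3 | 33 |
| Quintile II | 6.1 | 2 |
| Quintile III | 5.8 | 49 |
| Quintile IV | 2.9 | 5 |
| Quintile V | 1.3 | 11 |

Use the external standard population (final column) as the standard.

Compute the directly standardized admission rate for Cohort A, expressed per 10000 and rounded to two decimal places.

5.99

Standard weights: 0.33, 0.02, 0.49, 0.05, 0.11.
Standardized rate: 0.3300×8.3 + 0.0200×6.1 + 0.4900×5.8 + 0.0500×2.9 + 0.1100×1.3 = 5.9910 per 10000.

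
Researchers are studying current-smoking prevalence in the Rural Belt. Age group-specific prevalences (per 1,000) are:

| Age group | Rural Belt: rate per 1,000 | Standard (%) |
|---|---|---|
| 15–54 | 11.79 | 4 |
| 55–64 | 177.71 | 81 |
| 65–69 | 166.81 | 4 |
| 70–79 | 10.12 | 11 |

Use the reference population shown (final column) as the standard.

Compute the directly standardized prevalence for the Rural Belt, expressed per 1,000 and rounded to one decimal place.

152.2

Standard weights: 0.04, 0.81, 0.04, 0.11.
Standardized rate: 0.0400×11.79 + 0.8100×177.71 + 0.0400×166.81 + 0.1100×10.12 = 152.2023 per 1,000.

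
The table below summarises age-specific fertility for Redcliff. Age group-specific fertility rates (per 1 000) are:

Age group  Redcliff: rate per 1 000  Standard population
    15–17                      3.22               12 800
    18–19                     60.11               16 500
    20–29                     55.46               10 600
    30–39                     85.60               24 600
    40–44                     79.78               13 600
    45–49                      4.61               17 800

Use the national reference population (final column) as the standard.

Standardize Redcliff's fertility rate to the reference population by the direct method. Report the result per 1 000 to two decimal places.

51.03

Standard total = 95 900; weights = 0.1335, 0.1721, 0.1105, 0.2565, 0.1418, 0.1856.
Standardized rate: 0.1335×3.22 + 0.1721×60.11 + 0.1105×55.46 + 0.2565×85.60 + 0.1418×79.78 + 0.1856×4.61 = 51.0295 per 1 000.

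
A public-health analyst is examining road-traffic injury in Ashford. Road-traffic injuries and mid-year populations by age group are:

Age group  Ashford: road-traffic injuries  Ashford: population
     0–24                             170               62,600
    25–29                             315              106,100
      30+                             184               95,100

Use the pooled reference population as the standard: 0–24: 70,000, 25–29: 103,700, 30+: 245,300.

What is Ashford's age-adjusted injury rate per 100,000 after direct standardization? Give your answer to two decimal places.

232.12

Age-specific rates per 100,000 for Ashford: 271.57, 296.89, 193.48.
Standard total = 419,000; weights = 0.1671, 0.2475, 0.5854.
Standardized rate: 0.1671×271.57 + 0.2475×296.89 + 0.5854×193.48 = 232.1189 per 100,000.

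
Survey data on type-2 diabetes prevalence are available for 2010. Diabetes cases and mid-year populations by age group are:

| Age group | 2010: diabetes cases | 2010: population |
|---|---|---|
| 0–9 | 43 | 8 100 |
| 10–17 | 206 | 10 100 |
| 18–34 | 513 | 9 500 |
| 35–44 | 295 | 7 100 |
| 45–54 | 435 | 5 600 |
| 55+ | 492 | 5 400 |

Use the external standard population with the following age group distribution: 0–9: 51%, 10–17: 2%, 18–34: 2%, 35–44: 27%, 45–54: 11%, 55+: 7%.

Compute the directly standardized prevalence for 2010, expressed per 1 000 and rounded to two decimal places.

Age-specific rates per 1 000 for 2010: 5.309, 20.396, 54.000, 41.549, 77.679, 91.111.
Standard weights: 0.51, 0.02, 0.02, 0.27, 0.11, 0.07.
Standardized rate: 0.5100×5.309 + 0.0200×20.396 + 0.0200×54.000 + 0.2700×41.549 + 0.1100×77.679 + 0.0700×91.111 = 30.3361 per 1 000.

30.34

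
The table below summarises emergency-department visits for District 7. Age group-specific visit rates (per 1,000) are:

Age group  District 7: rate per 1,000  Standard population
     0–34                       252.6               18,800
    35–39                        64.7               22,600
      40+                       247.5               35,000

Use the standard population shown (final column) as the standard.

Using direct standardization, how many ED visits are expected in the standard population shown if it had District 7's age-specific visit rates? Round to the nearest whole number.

Expected ED visits = Σ (standard pop × age-specific rate ÷ 1,000)
= 18,800×252.6/1,000 + 22,600×64.7/1,000 + 35,000×247.5/1,000
= 4748.88 + 1462.22 + 8662.50 = 14873.60.

14874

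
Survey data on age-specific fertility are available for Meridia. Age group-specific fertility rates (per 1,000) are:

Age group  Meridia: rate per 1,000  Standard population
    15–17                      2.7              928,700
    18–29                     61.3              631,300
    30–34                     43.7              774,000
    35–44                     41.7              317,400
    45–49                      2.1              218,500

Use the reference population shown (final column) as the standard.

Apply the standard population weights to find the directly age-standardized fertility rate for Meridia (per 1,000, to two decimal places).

30.92

Standard total = 2,869,900; weights = 0.3236, 0.2200, 0.2697, 0.1106, 0.0761.
Standardized rate: 0.3236×2.7 + 0.2200×61.3 + 0.2697×43.7 + 0.1106×41.7 + 0.0761×2.1 = 30.9155 per 1,000.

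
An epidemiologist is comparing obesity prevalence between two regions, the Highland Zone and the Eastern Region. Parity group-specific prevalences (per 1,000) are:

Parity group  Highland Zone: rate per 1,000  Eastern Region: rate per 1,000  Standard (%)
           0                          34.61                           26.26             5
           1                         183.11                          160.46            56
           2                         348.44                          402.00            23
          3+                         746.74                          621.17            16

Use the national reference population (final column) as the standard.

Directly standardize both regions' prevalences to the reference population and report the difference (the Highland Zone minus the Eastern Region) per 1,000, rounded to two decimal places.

20.87

Standard weights: 0.05, 0.56, 0.23, 0.16.
The Highland Zone: 0.0500×34.61 + 0.5600×183.11 + 0.2300×348.44 + 0.1600×746.74 = 303.8917 per 1,000.
The Eastern Region: 0.0500×26.26 + 0.5600×160.46 + 0.2300×402.00 + 0.1600×621.17 = 283.0178 per 1,000.
Difference = 303.8917 − 283.0178 = 20.8739.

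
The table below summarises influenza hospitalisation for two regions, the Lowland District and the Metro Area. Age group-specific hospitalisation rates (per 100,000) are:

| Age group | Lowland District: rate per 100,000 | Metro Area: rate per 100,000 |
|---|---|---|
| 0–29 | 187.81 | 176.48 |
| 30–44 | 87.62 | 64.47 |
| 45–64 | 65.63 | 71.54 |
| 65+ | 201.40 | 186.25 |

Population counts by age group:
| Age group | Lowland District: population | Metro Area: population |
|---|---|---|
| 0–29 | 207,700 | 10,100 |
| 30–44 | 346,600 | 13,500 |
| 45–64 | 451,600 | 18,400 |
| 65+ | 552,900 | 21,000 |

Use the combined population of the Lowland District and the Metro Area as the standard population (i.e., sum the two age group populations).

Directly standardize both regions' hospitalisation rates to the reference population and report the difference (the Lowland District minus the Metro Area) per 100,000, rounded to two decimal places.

Combined standard total = 1,621,800; weights = 0.1343, 0.2220, 0.2898, 0.3539.
The Lowland District: 0.1343×187.81 + 0.2220×87.62 + 0.2898×65.63 + 0.3539×201.40 = 134.9652 per 100,000.
The Metro Area: 0.1343×176.48 + 0.2220×64.47 + 0.2898×71.54 + 0.3539×186.25 = 124.6551 per 100,000.
Difference = 134.9652 − 124.6551 = 10.3101.

10.31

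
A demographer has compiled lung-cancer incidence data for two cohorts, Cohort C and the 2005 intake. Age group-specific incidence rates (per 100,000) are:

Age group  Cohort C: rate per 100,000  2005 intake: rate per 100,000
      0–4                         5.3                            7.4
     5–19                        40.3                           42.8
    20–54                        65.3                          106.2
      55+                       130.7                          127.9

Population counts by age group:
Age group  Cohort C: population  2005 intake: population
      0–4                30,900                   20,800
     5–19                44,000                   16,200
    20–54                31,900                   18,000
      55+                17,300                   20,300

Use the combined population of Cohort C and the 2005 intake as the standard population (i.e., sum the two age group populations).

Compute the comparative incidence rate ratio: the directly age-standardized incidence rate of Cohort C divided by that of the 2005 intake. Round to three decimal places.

Combined standard total = 199,400; weights = 0.2593, 0.3019, 0.2503, 0.1886.
Cohort C: 0.2593×5.3 + 0.3019×40.3 + 0.2503×65.3 + 0.1886×130.7 = 54.5279 per 100,000.
The 2005 intake: 0.2593×7.4 + 0.3019×42.8 + 0.2503×106.2 + 0.1886×127.9 = 65.5344 per 100,000.
Ratio = 54.5279 ÷ 65.5344 = 0.83205.

0.832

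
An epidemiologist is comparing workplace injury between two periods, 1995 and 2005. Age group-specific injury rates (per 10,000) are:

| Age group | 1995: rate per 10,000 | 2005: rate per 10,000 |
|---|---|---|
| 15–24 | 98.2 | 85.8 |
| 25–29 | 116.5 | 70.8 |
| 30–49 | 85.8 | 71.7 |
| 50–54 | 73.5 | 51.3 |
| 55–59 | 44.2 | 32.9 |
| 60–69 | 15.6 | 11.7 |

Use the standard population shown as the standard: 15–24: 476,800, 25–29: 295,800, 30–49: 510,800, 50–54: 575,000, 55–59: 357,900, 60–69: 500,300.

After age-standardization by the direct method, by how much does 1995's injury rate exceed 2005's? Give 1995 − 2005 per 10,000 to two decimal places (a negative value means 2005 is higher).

Standard total = 2,716,600; weights = 0.1755, 0.1089, 0.1880, 0.2117, 0.1317, 0.1842.
1995: 0.1755×98.2 + 0.1089×116.5 + 0.1880×85.8 + 0.2117×73.5 + 0.1317×44.2 + 0.1842×15.6 = 70.3068 per 10,000.
2005: 0.1755×85.8 + 0.1089×70.8 + 0.1880×71.7 + 0.2117×51.3 + 0.1317×32.9 + 0.1842×11.7 = 53.5973 per 10,000.
Difference = 70.3068 − 53.5973 = 16.7095.

16.71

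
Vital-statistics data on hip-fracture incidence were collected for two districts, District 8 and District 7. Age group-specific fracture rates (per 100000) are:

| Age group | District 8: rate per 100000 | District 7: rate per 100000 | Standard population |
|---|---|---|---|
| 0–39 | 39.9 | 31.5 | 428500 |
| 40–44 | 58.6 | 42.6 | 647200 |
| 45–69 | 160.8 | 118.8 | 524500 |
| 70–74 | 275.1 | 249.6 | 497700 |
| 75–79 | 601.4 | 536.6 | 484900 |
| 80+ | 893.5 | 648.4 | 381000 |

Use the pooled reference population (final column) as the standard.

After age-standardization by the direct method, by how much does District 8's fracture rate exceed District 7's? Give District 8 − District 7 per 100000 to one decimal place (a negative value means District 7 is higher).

Standard total = 2963800; weights = 0.1446, 0.2184, 0.1770, 0.1679, 0.1636, 0.1286.
District 8: 0.1446×39.9 + 0.2184×58.6 + 0.1770×160.8 + 0.1679×275.1 + 0.1636×601.4 + 0.1286×893.5 = 306.4722 per 100000.
District 7: 0.1446×31.5 + 0.2184×42.6 + 0.1770×118.8 + 0.1679×249.6 + 0.1636×536.6 + 0.1286×648.4 = 247.9394 per 100000.
Difference = 306.4722 − 247.9394 = 58.5328.

58.5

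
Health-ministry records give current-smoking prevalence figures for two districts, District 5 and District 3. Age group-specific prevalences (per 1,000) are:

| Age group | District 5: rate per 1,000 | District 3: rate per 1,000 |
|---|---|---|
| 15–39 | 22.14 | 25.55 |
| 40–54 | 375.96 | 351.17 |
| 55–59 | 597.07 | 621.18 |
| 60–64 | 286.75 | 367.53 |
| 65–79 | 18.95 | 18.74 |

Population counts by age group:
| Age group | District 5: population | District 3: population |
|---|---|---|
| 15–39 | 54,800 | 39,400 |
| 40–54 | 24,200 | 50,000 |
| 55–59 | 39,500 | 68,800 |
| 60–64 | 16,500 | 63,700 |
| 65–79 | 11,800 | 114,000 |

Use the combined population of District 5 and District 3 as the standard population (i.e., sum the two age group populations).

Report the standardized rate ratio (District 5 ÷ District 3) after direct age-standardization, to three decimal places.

Combined standard total = 482,700; weights = 0.1952, 0.1537, 0.2244, 0.1661, 0.2606.
District 5: 0.1952×22.14 + 0.1537×375.96 + 0.2244×597.07 + 0.1661×286.75 + 0.2606×18.95 = 248.6550 per 1,000.
District 3: 0.1952×25.55 + 0.1537×351.17 + 0.2244×621.18 + 0.1661×367.53 + 0.2606×18.74 = 264.2859 per 1,000.
Ratio = 248.6550 ÷ 264.2859 = 0.94086.

0.941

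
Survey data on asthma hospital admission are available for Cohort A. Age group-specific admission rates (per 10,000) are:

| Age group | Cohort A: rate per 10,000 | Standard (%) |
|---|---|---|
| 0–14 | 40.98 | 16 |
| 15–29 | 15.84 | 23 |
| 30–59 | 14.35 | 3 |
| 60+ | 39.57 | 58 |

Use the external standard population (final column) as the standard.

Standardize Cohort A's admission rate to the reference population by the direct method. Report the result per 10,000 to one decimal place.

Standard weights: 0.16, 0.23, 0.03, 0.58.
Standardized rate: 0.1600×40.98 + 0.2300×15.84 + 0.0300×14.35 + 0.5800×39.57 = 33.5811 per 10,000.

33.6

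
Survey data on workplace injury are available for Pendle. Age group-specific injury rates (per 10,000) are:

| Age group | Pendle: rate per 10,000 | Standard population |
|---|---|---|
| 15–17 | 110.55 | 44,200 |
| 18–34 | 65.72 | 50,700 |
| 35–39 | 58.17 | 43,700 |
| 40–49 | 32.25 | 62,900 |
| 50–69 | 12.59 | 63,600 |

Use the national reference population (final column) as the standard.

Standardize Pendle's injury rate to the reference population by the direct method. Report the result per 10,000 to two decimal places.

51.26

Standard total = 265,100; weights = 0.1667, 0.1912, 0.1648, 0.2373, 0.2399.
Standardized rate: 0.1667×110.55 + 0.1912×65.72 + 0.1648×58.17 + 0.2373×32.25 + 0.2399×12.59 = 51.2621 per 10,000.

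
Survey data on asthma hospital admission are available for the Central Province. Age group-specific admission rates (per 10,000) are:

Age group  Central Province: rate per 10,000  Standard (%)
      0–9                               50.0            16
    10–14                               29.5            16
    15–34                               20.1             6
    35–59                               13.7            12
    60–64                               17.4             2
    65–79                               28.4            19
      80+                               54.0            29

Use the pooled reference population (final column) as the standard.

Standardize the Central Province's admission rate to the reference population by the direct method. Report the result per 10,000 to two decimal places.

Standard weights: 0.16, 0.16, 0.06, 0.12, 0.02, 0.19, 0.29.
Standardized rate: 0.1600×50.0 + 0.1600×29.5 + 0.0600×20.1 + 0.1200×13.7 + 0.0200×17.4 + 0.1900×28.4 + 0.2900×54.0 = 36.9740 per 10,000.

36.97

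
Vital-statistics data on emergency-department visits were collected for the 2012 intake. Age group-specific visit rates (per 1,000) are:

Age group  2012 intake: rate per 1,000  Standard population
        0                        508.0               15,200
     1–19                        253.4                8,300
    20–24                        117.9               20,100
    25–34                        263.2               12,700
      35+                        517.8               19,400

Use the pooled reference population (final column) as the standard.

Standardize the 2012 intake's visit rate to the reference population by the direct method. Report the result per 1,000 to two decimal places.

Standard total = 75,700; weights = 0.2008, 0.1096, 0.2655, 0.1678, 0.2563.
Standardized rate: 0.2008×508.0 + 0.1096×253.4 + 0.2655×117.9 + 0.1678×263.2 + 0.2563×517.8 = 337.9468 per 1,000.

337.95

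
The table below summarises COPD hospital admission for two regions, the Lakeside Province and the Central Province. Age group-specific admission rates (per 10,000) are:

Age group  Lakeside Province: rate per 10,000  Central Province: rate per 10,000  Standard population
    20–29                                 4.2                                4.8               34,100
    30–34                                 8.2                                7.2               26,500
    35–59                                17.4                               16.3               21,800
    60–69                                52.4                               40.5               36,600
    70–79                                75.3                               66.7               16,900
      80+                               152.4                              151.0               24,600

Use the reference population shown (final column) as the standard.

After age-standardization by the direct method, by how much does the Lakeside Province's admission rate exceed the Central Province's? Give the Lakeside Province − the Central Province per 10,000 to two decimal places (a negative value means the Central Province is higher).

4.02

Standard total = 160,500; weights = 0.2125, 0.1651, 0.1358, 0.2280, 0.1053, 0.1533.
The Lakeside Province: 0.2125×4.2 + 0.1651×8.2 + 0.1358×17.4 + 0.2280×52.4 + 0.1053×75.3 + 0.1533×152.4 = 47.8460 per 10,000.
The Central Province: 0.2125×4.8 + 0.1651×7.2 + 0.1358×16.3 + 0.2280×40.5 + 0.1053×66.7 + 0.1533×151.0 = 43.8252 per 10,000.
Difference = 47.8460 − 43.8252 = 4.0208.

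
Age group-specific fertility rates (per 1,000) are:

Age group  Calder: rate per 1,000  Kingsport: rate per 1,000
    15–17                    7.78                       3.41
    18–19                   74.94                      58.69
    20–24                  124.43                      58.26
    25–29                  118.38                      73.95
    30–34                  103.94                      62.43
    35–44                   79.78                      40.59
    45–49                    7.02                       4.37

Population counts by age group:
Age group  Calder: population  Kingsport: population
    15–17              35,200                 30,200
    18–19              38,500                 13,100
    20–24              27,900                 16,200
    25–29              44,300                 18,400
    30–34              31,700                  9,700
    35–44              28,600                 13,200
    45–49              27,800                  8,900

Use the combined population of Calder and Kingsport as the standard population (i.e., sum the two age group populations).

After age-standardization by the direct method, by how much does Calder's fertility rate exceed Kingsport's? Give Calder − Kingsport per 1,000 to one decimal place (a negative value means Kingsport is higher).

Combined standard total = 343,700; weights = 0.1903, 0.1501, 0.1283, 0.1824, 0.1205, 0.1216, 0.1068.
Calder: 0.1903×7.78 + 0.1501×74.94 + 0.1283×124.43 + 0.1824×118.38 + 0.1205×103.94 + 0.1216×79.78 + 0.1068×7.02 = 73.2646 per 1,000.
Kingsport: 0.1903×3.41 + 0.1501×58.69 + 0.1283×58.26 + 0.1824×73.95 + 0.1205×62.43 + 0.1216×40.59 + 0.1068×4.37 = 43.3488 per 1,000.
Difference = 73.2646 − 43.3488 = 29.9158.

29.9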